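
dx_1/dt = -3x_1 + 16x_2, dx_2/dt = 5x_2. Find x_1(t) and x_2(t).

Coefficient matrix A = [[-3, 16], [0, 5]].
Characteristic polynomial det(A - λI) = λ^2 - 2λ - 15 = 0.
Eigenvalues λ = -3, 5.
For λ=-3: (A-λI) row 1 is [0, 16], so an eigenvector is (1, 0).
For λ=5: (A-λI) row 1 is [-8, 16], so an eigenvector is (2, 1).
General solution: c_1e^(-3t)(1,0) + c_2e^(5t)(2,1).

x_1(t) = c_1e^(-3t) + 2c_2e^(5t), x_2(t) = c_2e^(5t)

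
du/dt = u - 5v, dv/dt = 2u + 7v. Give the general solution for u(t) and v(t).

Coefficient matrix A = [[1, -5], [2, 7]].
Characteristic polynomial det(A - λI) = λ^2 - 8λ + 17 = 0.
Eigenvalues λ = 4 ± i (complex conjugate pair).
For λ=4+i: an eigenvector is (-2,1) - i(1,-1) = (-2 - i, 1 + i).
A real fundamental pair from Re and Im of e^((4+i)t)v: X_1 = e^(4t)(cos(t)·(-2,1) + sin(t)·(1,-1)), X_2 = e^(4t)(sin(t)·(-2,1) - cos(t)·(1,-1)).
General solution: c_1X_1 + c_2X_2.

u(t) = c_1e^(4t)sin(t) - 2c_1e^(4t)cos(t) - 2c_2e^(4t)sin(t) - c_2e^(4t)cos(t), v(t) = -c_1e^(4t)sin(t) + c_1e^(4t)cos(t) + c_2e^(4t)sin(t) + c_2e^(4t)cos(t)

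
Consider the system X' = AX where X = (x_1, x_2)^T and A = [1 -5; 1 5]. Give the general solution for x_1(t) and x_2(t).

x_1(t) = -c_1e^(3t)sin(t) - 2c_1e^(3t)cos(t) - 2c_2e^(3t)sin(t) + c_2e^(3t)cos(t), x_2(t) = c_1e^(3t)cos(t) + c_2e^(3t)sin(t)

Coefficient matrix A = [[1, -5], [1, 5]].
Characteristic polynomial det(A - λI) = λ^2 - 6λ + 10 = 0.
Eigenvalues λ = 3 ± i (complex conjugate pair).
For λ=3+i: an eigenvector is (-2,1) - i(-1,0) = (-2 + i, 1).
A real fundamental pair from Re and Im of e^((3+i)t)v: X_1 = e^(3t)(cos(t)·(-2,1) + sin(t)·(-1,0)), X_2 = e^(3t)(sin(t)·(-2,1) - cos(t)·(-1,0)).
General solution: c_1X_1 + c_2X_2.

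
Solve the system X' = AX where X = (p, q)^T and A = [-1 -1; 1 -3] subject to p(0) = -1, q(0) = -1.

Coefficient matrix A = [[-1, -1], [1, -3]].
Characteristic polynomial det(A - λI) = λ^2 + 4λ + 4 = 0.
Single eigenvalue λ = -2 with algebraic multiplicity 2.
Eigenvector v = (-1,-1); generalized eigenvector w with (A-λI)w=v is (-2,-1).
General solution: e^(-2t)[c_1·v + c_2·(t·v + w)].
Applying p(0)=-1, q(0)=-1 gives c_1=1, c_2=0.

p(t) = -e^(-2t), q(t) = -e^(-2t)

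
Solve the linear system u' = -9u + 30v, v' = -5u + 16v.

u(t) = -3c_1e^(t) + 2c_2e^(6t), v(t) = -c_1e^(t) + c_2e^(6t)

Coefficient matrix A = [[-9, 30], [-5, 16]].
Characteristic polynomial det(A - λI) = λ^2 - 7λ + 6 = 0.
Eigenvalues λ = 1, 6.
For λ=1: (A-λI) row 1 is [-10, 30], so an eigenvector is (-3, -1).
For λ=6: (A-λI) row 1 is [-15, 30], so an eigenvector is (2, 1).
General solution: c_1e^(t)(-3,-1) + c_2e^(6t)(2,1).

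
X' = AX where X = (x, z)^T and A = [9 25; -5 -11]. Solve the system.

Coefficient matrix A = [[9, 25], [-5, -11]].
Characteristic polynomial det(A - λI) = λ^2 + 2λ + 26 = 0.
Eigenvalues λ = -1 ± 5i (complex conjugate pair).
For λ=-1+5i: an eigenvector is (-2,1) - i(1,0) = (-2 - i, 1).
A real fundamental pair from Re and Im of e^((-1+5i)t)v: X_1 = e^(-t)(cos(5t)·(-2,1) + sin(5t)·(1,0)), X_2 = e^(-t)(sin(5t)·(-2,1) - cos(5t)·(1,0)).
General solution: c_1X_1 + c_2X_2.

x(t) = c_1e^(-t)sin(5t) - 2c_1e^(-t)cos(5t) - 2c_2e^(-t)sin(5t) - c_2e^(-t)cos(5t), z(t) = c_1e^(-t)cos(5t) + c_2e^(-t)sin(5t)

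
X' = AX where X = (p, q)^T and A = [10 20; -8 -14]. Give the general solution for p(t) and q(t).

p(t) = -2c_1e^(-2t)sin(4t) + c_1e^(-2t)cos(4t) + c_2e^(-2t)sin(4t) + 2c_2e^(-2t)cos(4t), q(t) = c_1e^(-2t)sin(4t) - c_1e^(-2t)cos(4t) - c_2e^(-2t)sin(4t) - c_2e^(-2t)cos(4t)

Coefficient matrix A = [[10, 20], [-8, -14]].
Characteristic polynomial det(A - λI) = λ^2 + 4λ + 20 = 0.
Eigenvalues λ = -2 ± 4i (complex conjugate pair).
For λ=-2+4i: an eigenvector is (1,-1) - i(-2,1) = (1 + 2i, -1 - i).
A real fundamental pair from Re and Im of e^((-2+4i)t)v: X_1 = e^(-2t)(cos(4t)·(1,-1) + sin(4t)·(-2,1)), X_2 = e^(-2t)(sin(4t)·(1,-1) - cos(4t)·(-2,1)).
General solution: c_1X_1 + c_2X_2.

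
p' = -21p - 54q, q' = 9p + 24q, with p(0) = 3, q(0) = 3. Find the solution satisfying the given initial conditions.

p(t) = -24e^(6t) + 27e^(-3t), q(t) = 12e^(6t) - 9e^(-3t)

Coefficient matrix A = [[-21, -54], [9, 24]].
Characteristic polynomial det(A - λI) = λ^2 - 3λ - 18 = 0.
Eigenvalues λ = 6, -3.
For λ=6: (A-λI) row 1 is [-27, -54], so an eigenvector is (-2, 1).
For λ=-3: (A-λI) row 1 is [-18, -54], so an eigenvector is (-3, 1).
General solution: C_1e^(6t)(-2,1) + C_2e^(-3t)(-3,1).
Applying p(0)=3, q(0)=3 gives C_1=12, C_2=-9.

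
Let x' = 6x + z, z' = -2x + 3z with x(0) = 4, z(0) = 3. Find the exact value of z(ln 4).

-7680

A = [[6,1],[-2,3]]; eigenvalues λ = 4, 5.
Eigenvectors: (-1,2) for λ=4, (1,-1) for λ=5.
From the initial condition, c_1 = 7, c_2 = 11.
z(ln 4) = (7)(4^4)(2) + (11)(4^5)(-1) = -7680.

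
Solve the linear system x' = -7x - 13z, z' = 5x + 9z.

x(t) = -3c_1e^(t)sin(t) + 2c_1e^(t)cos(t) + 2c_2e^(t)sin(t) + 3c_2e^(t)cos(t), z(t) = 2c_1e^(t)sin(t) - c_1e^(t)cos(t) - c_2e^(t)sin(t) - 2c_2e^(t)cos(t)

Coefficient matrix A = [[-7, -13], [5, 9]].
Characteristic polynomial det(A - λI) = λ^2 - 2λ + 2 = 0.
Eigenvalues λ = 1 ± i (complex conjugate pair).
For λ=1+i: an eigenvector is (2,-1) - i(-3,2) = (2 + 3i, -1 - 2i).
A real fundamental pair from Re and Im of e^((1+i)t)v: X_1 = e^(t)(cos(t)·(2,-1) + sin(t)·(-3,2)), X_2 = e^(t)(sin(t)·(2,-1) - cos(t)·(-3,2)).
General solution: c_1X_1 + c_2X_2.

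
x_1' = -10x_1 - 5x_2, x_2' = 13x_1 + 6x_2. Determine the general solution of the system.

x_1(t) = -C_1e^(-2t)sin(t) + 2C_1e^(-2t)cos(t) + 2C_2e^(-2t)sin(t) + C_2e^(-2t)cos(t), x_2(t) = 2C_1e^(-2t)sin(t) - 3C_1e^(-2t)cos(t) - 3C_2e^(-2t)sin(t) - 2C_2e^(-2t)cos(t)

Coefficient matrix A = [[-10, -5], [13, 6]].
Characteristic polynomial det(A - λI) = λ^2 + 4λ + 5 = 0.
Eigenvalues λ = -2 ± i (complex conjugate pair).
For λ=-2+i: an eigenvector is (2,-3) - i(-1,2) = (2 + i, -3 - 2i).
A real fundamental pair from Re and Im of e^((-2+i)t)v: X_1 = e^(-2t)(cos(t)·(2,-3) + sin(t)·(-1,2)), X_2 = e^(-2t)(sin(t)·(2,-3) - cos(t)·(-1,2)).
General solution: C_1X_1 + C_2X_2.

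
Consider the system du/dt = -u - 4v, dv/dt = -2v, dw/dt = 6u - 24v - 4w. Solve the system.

Coefficient matrix A = [[-1, -4, 0], [0, -2, 0], [6, -24, -4]].
det(A - λI) = 0 gives eigenvalues λ = -2, -1, -4.
For λ=-2: eigenvector (4,1,0).
For λ=-1: eigenvector (1,0,2).
For λ=-4: eigenvector (0,0,1).
General solution: c_1e^(-2t)(4,1,0) + c_2e^(-t)(1,0,2) + c_3e^(-4t)(0,0,1).

u(t) = 4c_1e^(-2t) + c_2e^(-t), v(t) = c_1e^(-2t), w(t) = 2c_2e^(-t) + c_3e^(-4t)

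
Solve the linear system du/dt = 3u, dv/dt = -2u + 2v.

Coefficient matrix A = [[3, 0], [-2, 2]].
Characteristic polynomial det(A - λI) = λ^2 - 5λ + 6 = 0.
Eigenvalues λ = 3, 2.
For λ=3: (A-λI) row 2 is [-2, -1], so an eigenvector is (1, -2).
For λ=2: (A-λI) row 1 is [1, 0], so an eigenvector is (0, 1).
General solution: c_1e^(3t)(1,-2) + c_2e^(2t)(0,1).

u(t) = c_1e^(3t), v(t) = -2c_1e^(3t) + c_2e^(2t)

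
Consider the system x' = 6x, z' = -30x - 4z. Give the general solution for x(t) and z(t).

Coefficient matrix A = [[6, 0], [-30, -4]].
Characteristic polynomial det(A - λI) = λ^2 - 2λ - 24 = 0.
Eigenvalues λ = 6, -4.
For λ=6: (A-λI) row 2 is [-30, -10], so an eigenvector is (1, -3).
For λ=-4: (A-λI) row 1 is [10, 0], so an eigenvector is (0, -1).
General solution: c_1e^(6t)(1,-3) + c_2e^(-4t)(0,-1).

x(t) = c_1e^(6t), z(t) = -3c_1e^(6t) - c_2e^(-4t)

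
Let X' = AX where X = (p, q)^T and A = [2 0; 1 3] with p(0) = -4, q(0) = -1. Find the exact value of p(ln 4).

-64

A = [[2,0],[1,3]]; eigenvalues λ = 3, 2.
Eigenvectors: (0,1) for λ=3, (-1,1) for λ=2.
From the initial condition, c_1 = -5, c_2 = 4.
p(ln 4) = (-5)(4^3)(0) + (4)(4^2)(-1) = -64.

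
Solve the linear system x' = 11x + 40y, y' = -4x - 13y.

Coefficient matrix A = [[11, 40], [-4, -13]].
Characteristic polynomial det(A - λI) = λ^2 + 2λ + 17 = 0.
Eigenvalues λ = -1 ± 4i (complex conjugate pair).
For λ=-1+4i: an eigenvector is (-1,0) - i(-3,1) = (-1 + 3i, 0 - i).
A real fundamental pair from Re and Im of e^((-1+4i)t)v: X_1 = e^(-t)(cos(4t)·(-1,0) + sin(4t)·(-3,1)), X_2 = e^(-t)(sin(4t)·(-1,0) - cos(4t)·(-3,1)).
General solution: C_1X_1 + C_2X_2.

x(t) = -3C_1e^(-t)sin(4t) - C_1e^(-t)cos(4t) - C_2e^(-t)sin(4t) + 3C_2e^(-t)cos(4t), y(t) = C_1e^(-t)sin(4t) - C_2e^(-t)cos(4t)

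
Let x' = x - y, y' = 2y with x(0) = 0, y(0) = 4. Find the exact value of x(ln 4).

A = [[1,-1],[0,2]]; eigenvalues λ = 2, 1.
Eigenvectors: (-1,1) for λ=2, (1,0) for λ=1.
From the initial condition, c_1 = 4, c_2 = 4.
x(ln 4) = (4)(4^2)(-1) + (4)(4^1)(1) = -48.

-48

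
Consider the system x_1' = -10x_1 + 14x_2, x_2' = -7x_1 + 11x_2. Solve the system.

Coefficient matrix A = [[-10, 14], [-7, 11]].
Characteristic polynomial det(A - λI) = λ^2 - λ - 12 = 0.
Eigenvalues λ = -3, 4.
For λ=-3: (A-λI) row 1 is [-7, 14], so an eigenvector is (-2, -1).
For λ=4: (A-λI) row 1 is [-14, 14], so an eigenvector is (1, 1).
General solution: K_1e^(-3t)(-2,-1) + K_2e^(4t)(1,1).

x_1(t) = -2K_1e^(-3t) + K_2e^(4t), x_2(t) = -K_1e^(-3t) + K_2e^(4t)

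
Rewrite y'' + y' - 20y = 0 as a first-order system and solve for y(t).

Let x_1 = y, x_2 = y'. Then x_1' = x_2 and x_2' = 20x_1 - x_2.
A = [[0,1],[20,-1]]; det(A-λI) = λ^2 + λ - 20.
Eigenvalues λ = 4, -5 with eigenvectors (1,4), (1,-5).

y(t) = K_1e^(4t) + K_2e^(-5t)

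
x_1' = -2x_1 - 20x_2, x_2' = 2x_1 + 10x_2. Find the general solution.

Coefficient matrix A = [[-2, -20], [2, 10]].
Characteristic polynomial det(A - λI) = λ^2 - 8λ + 20 = 0.
Eigenvalues λ = 4 ± 2i (complex conjugate pair).
For λ=4+2i: an eigenvector is (3,-1) - i(1,0) = (3 - i, -1).
A real fundamental pair from Re and Im of e^((4+2i)t)v: X_1 = e^(4t)(cos(2t)·(3,-1) + sin(2t)·(1,0)), X_2 = e^(4t)(sin(2t)·(3,-1) - cos(2t)·(1,0)).
General solution: c_1X_1 + c_2X_2.

x_1(t) = c_1e^(4t)sin(2t) + 3c_1e^(4t)cos(2t) + 3c_2e^(4t)sin(2t) - c_2e^(4t)cos(2t), x_2(t) = -c_1e^(4t)cos(2t) - c_2e^(4t)sin(2t)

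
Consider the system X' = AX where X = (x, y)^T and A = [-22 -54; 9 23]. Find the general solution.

Coefficient matrix A = [[-22, -54], [9, 23]].
Characteristic polynomial det(A - λI) = λ^2 - λ - 20 = 0.
Eigenvalues λ = 5, -4.
For λ=5: (A-λI) row 1 is [-27, -54], so an eigenvector is (2, -1).
For λ=-4: (A-λI) row 1 is [-18, -54], so an eigenvector is (-3, 1).
General solution: K_1e^(5t)(2,-1) + K_2e^(-4t)(-3,1).

x(t) = 2K_1e^(5t) - 3K_2e^(-4t), y(t) = -K_1e^(5t) + K_2e^(-4t)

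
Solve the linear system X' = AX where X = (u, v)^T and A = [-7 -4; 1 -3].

u(t) = 2K_1e^(-5t) + 2K_2te^(-5t) - 3K_2e^(-5t), v(t) = -K_1e^(-5t) - K_2te^(-5t) + K_2e^(-5t)

Coefficient matrix A = [[-7, -4], [1, -3]].
Characteristic polynomial det(A - λI) = λ^2 + 10λ + 25 = 0.
Single eigenvalue λ = -5 with algebraic multiplicity 2.
Eigenvector v = (2,-1); generalized eigenvector w with (A-λI)w=v is (-3,1).
General solution: e^(-5t)[K_1·v + K_2·(t·v + w)].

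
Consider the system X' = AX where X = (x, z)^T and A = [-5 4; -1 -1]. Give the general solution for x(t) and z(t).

Coefficient matrix A = [[-5, 4], [-1, -1]].
Characteristic polynomial det(A - λI) = λ^2 + 6λ + 9 = 0.
Single eigenvalue λ = -3 with algebraic multiplicity 2.
Eigenvector v = (-2,-1); generalized eigenvector w with (A-λI)w=v is (3,1).
General solution: e^(-3t)[c_1·v + c_2·(t·v + w)].

x(t) = -2c_1e^(-3t) - 2c_2te^(-3t) + 3c_2e^(-3t), z(t) = -c_1e^(-3t) - c_2te^(-3t) + c_2e^(-3t)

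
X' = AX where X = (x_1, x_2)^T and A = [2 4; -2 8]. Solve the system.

Coefficient matrix A = [[2, 4], [-2, 8]].
Characteristic polynomial det(A - λI) = λ^2 - 10λ + 24 = 0.
Eigenvalues λ = 6, 4.
For λ=6: (A-λI) row 1 is [-4, 4], so an eigenvector is (1, 1).
For λ=4: (A-λI) row 1 is [-2, 4], so an eigenvector is (2, 1).
General solution: K_1e^(6t)(1,1) + K_2e^(4t)(2,1).

x_1(t) = K_1e^(6t) + 2K_2e^(4t), x_2(t) = K_1e^(6t) + K_2e^(4t)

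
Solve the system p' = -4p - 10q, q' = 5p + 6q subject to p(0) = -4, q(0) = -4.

Coefficient matrix A = [[-4, -10], [5, 6]].
Characteristic polynomial det(A - λI) = λ^2 - 2λ + 26 = 0.
Eigenvalues λ = 1 ± 5i (complex conjugate pair).
For λ=1+5i: an eigenvector is (-1,0) - i(1,-1) = (-1 - i, 0 + i).
A real fundamental pair from Re and Im of e^((1+5i)t)v: X_1 = e^(t)(cos(5t)·(-1,0) + sin(5t)·(1,-1)), X_2 = e^(t)(sin(5t)·(-1,0) - cos(5t)·(1,-1)).
General solution: C_1X_1 + C_2X_2.
Applying p(0)=-4, q(0)=-4 gives C_1=8, C_2=-4.

p(t) = 12e^(t)sin(5t) - 4e^(t)cos(5t), q(t) = -8e^(t)sin(5t) - 4e^(t)cos(5t)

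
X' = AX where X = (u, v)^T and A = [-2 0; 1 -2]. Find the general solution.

Coefficient matrix A = [[-2, 0], [1, -2]].
Characteristic polynomial det(A - λI) = λ^2 + 4λ + 4 = 0.
Single eigenvalue λ = -2 with algebraic multiplicity 2.
Eigenvector v = (0,1); generalized eigenvector w with (A-λI)w=v is (1,-2).
General solution: e^(-2t)[K_1·v + K_2·(t·v + w)].

u(t) = K_2e^(-2t), v(t) = K_1e^(-2t) + K_2te^(-2t) - 2K_2e^(-2t)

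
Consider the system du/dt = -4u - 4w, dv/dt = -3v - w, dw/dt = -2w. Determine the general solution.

Coefficient matrix A = [[-4, 0, -4], [0, -3, -1], [0, 0, -2]].
det(A - λI) = 0 gives eigenvalues λ = -4, -3, -2.
For λ=-4: eigenvector (1,0,0).
For λ=-3: eigenvector (0,1,0).
For λ=-2: eigenvector (-2,-1,1).
General solution: c_1e^(-4t)(1,0,0) + c_2e^(-3t)(0,1,0) + c_3e^(-2t)(-2,-1,1).

u(t) = c_1e^(-4t) - 2c_3e^(-2t), v(t) = c_2e^(-3t) - c_3e^(-2t), w(t) = c_3e^(-2t)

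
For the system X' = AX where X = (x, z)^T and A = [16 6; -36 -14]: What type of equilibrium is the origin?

saddle

A = [[16,6],[-36,-14]]; det(A-λI) = λ^2 - 2λ - 8.
λ = -2, 4: opposite signs.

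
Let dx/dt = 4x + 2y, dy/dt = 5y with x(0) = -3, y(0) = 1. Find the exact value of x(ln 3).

81

A = [[4,2],[0,5]]; eigenvalues λ = 4, 5.
Eigenvectors: (-1,0) for λ=4, (2,1) for λ=5.
From the initial condition, c_1 = 5, c_2 = 1.
x(ln 3) = (5)(3^4)(-1) + (1)(3^5)(2) = 81.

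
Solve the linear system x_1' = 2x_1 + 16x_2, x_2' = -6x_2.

Coefficient matrix A = [[2, 16], [0, -6]].
Characteristic polynomial det(A - λI) = λ^2 + 4λ - 12 = 0.
Eigenvalues λ = 2, -6.
For λ=2: (A-λI) row 1 is [0, 16], so an eigenvector is (-1, 0).
For λ=-6: (A-λI) row 1 is [8, 16], so an eigenvector is (-2, 1).
General solution: K_1e^(2t)(-1,0) + K_2e^(-6t)(-2,1).

x_1(t) = -K_1e^(2t) - 2K_2e^(-6t), x_2(t) = K_2e^(-6t)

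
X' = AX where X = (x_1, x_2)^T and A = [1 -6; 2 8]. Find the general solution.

x_1(t) = 3c_1e^(5t) - 2c_2e^(4t), x_2(t) = -2c_1e^(5t) + c_2e^(4t)

Coefficient matrix A = [[1, -6], [2, 8]].
Characteristic polynomial det(A - λI) = λ^2 - 9λ + 20 = 0.
Eigenvalues λ = 5, 4.
For λ=5: (A-λI) row 1 is [-4, -6], so an eigenvector is (3, -2).
For λ=4: (A-λI) row 1 is [-3, -6], so an eigenvector is (-2, 1).
General solution: c_1e^(5t)(3,-2) + c_2e^(4t)(-2,1).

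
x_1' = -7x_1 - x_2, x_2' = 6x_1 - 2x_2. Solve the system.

x_1(t) = K_1e^(-4t) - K_2e^(-5t), x_2(t) = -3K_1e^(-4t) + 2K_2e^(-5t)

Coefficient matrix A = [[-7, -1], [6, -2]].
Characteristic polynomial det(A - λI) = λ^2 + 9λ + 20 = 0.
Eigenvalues λ = -4, -5.
For λ=-4: (A-λI) row 1 is [-3, -1], so an eigenvector is (1, -3).
For λ=-5: (A-λI) row 1 is [-2, -1], so an eigenvector is (-1, 2).
General solution: K_1e^(-4t)(1,-3) + K_2e^(-5t)(-1,2).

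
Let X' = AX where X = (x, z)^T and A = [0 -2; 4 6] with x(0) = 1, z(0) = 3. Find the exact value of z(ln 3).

603

A = [[0,-2],[4,6]]; eigenvalues λ = 2, 4.
Eigenvectors: (-1,1) for λ=2, (1,-2) for λ=4.
From the initial condition, c_1 = -5, c_2 = -4.
z(ln 3) = (-5)(3^2)(1) + (-4)(3^4)(-2) = 603.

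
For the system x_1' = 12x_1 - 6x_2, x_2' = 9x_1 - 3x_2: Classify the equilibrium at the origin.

A = [[12,-6],[9,-3]]; det(A-λI) = λ^2 - 9λ + 18.
λ = 3, 6: both positive.

unstable node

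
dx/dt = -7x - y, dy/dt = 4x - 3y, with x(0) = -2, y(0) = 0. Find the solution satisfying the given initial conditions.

Coefficient matrix A = [[-7, -1], [4, -3]].
Characteristic polynomial det(A - λI) = λ^2 + 10λ + 25 = 0.
Single eigenvalue λ = -5 with algebraic multiplicity 2.
Eigenvector v = (1,-2); generalized eigenvector w with (A-λI)w=v is (-1,1).
General solution: e^(-5t)[K_1·v + K_2·(t·v + w)].
Applying x(0)=-2, y(0)=0 gives K_1=2, K_2=4.

x(t) = 4te^(-5t) - 2e^(-5t), y(t) = -8te^(-5t)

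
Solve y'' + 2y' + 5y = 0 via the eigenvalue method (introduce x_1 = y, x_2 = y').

Let x_1 = y, x_2 = y'. Then x_1' = x_2 and x_2' = -5x_1 - 2x_2.
A = [[0,1],[-5,-2]]; det(A-λI) = λ^2 + 2λ + 5.
Eigenvalues λ = -1 ± 2i.

y(t) = c_1e^(-t)cos(2t) + c_2e^(-t)sin(2t)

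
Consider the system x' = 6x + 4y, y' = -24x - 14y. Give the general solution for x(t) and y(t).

Coefficient matrix A = [[6, 4], [-24, -14]].
Characteristic polynomial det(A - λI) = λ^2 + 8λ + 12 = 0.
Eigenvalues λ = -6, -2.
For λ=-6: (A-λI) row 1 is [12, 4], so an eigenvector is (1, -3).
For λ=-2: (A-λI) row 1 is [8, 4], so an eigenvector is (-1, 2).
General solution: C_1e^(-6t)(1,-3) + C_2e^(-2t)(-1,2).

x(t) = C_1e^(-6t) - C_2e^(-2t), y(t) = -3C_1e^(-6t) + 2C_2e^(-2t)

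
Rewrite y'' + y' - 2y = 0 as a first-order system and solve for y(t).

y(t) = K_1e^(-2t) + K_2e^(t)

Let x_1 = y, x_2 = y'. Then x_1' = x_2 and x_2' = 2x_1 - x_2.
A = [[0,1],[2,-1]]; det(A-λI) = λ^2 + λ - 2.
Eigenvalues λ = -2, 1 with eigenvectors (1,-2), (1,1).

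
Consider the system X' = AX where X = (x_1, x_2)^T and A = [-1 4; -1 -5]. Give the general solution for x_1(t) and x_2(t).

x_1(t) = 2K_1e^(-3t) + 2K_2te^(-3t) + K_2e^(-3t), x_2(t) = -K_1e^(-3t) - K_2te^(-3t)

Coefficient matrix A = [[-1, 4], [-1, -5]].
Characteristic polynomial det(A - λI) = λ^2 + 6λ + 9 = 0.
Single eigenvalue λ = -3 with algebraic multiplicity 2.
Eigenvector v = (2,-1); generalized eigenvector w with (A-λI)w=v is (1,0).
General solution: e^(-3t)[K_1·v + K_2·(t·v + w)].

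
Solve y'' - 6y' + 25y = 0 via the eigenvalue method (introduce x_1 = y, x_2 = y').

Let x_1 = y, x_2 = y'. Then x_1' = x_2 and x_2' = -25x_1 + 6x_2.
A = [[0,1],[-25,6]]; det(A-λI) = λ^2 - 6λ + 25.
Eigenvalues λ = 3 ± 4i.

y(t) = K_1e^(3t)cos(4t) + K_2e^(3t)sin(4t)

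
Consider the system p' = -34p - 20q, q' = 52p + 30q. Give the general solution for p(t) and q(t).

p(t) = -C_1e^(-2t)sin(4t) + 2C_1e^(-2t)cos(4t) + 2C_2e^(-2t)sin(4t) + C_2e^(-2t)cos(4t), q(t) = 2C_1e^(-2t)sin(4t) - 3C_1e^(-2t)cos(4t) - 3C_2e^(-2t)sin(4t) - 2C_2e^(-2t)cos(4t)

Coefficient matrix A = [[-34, -20], [52, 30]].
Characteristic polynomial det(A - λI) = λ^2 + 4λ + 20 = 0.
Eigenvalues λ = -2 ± 4i (complex conjugate pair).
For λ=-2+4i: an eigenvector is (2,-3) - i(-1,2) = (2 + i, -3 - 2i).
A real fundamental pair from Re and Im of e^((-2+4i)t)v: X_1 = e^(-2t)(cos(4t)·(2,-3) + sin(4t)·(-1,2)), X_2 = e^(-2t)(sin(4t)·(2,-3) - cos(4t)·(-1,2)).
General solution: C_1X_1 + C_2X_2.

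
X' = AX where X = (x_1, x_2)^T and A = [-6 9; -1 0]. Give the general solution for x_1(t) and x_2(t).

Coefficient matrix A = [[-6, 9], [-1, 0]].
Characteristic polynomial det(A - λI) = λ^2 + 6λ + 9 = 0.
Single eigenvalue λ = -3 with algebraic multiplicity 2.
Eigenvector v = (3,1); generalized eigenvector w with (A-λI)w=v is (2,1).
General solution: e^(-3t)[K_1·v + K_2·(t·v + w)].

x_1(t) = 3K_1e^(-3t) + 3K_2te^(-3t) + 2K_2e^(-3t), x_2(t) = K_1e^(-3t) + K_2te^(-3t) + K_2e^(-3t)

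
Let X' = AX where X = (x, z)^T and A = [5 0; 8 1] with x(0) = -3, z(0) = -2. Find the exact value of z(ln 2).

-184

A = [[5,0],[8,1]]; eigenvalues λ = 5, 1.
Eigenvectors: (1,2) for λ=5, (0,1) for λ=1.
From the initial condition, c_1 = -3, c_2 = 4.
z(ln 2) = (-3)(2^5)(2) + (4)(2^1)(1) = -184.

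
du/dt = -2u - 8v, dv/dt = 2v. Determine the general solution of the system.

Coefficient matrix A = [[-2, -8], [0, 2]].
Characteristic polynomial det(A - λI) = λ^2 - 4 = 0.
Eigenvalues λ = 2, -2.
For λ=2: (A-λI) row 1 is [-4, -8], so an eigenvector is (-2, 1).
For λ=-2: (A-λI) row 1 is [0, -8], so an eigenvector is (1, 0).
General solution: C_1e^(2t)(-2,1) + C_2e^(-2t)(1,0).

u(t) = -2C_1e^(2t) + C_2e^(-2t), v(t) = C_1e^(2t)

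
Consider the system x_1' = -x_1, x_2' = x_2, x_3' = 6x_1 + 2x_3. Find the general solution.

x_1(t) = c_3e^(-t), x_2(t) = c_2e^(t), x_3(t) = c_1e^(2t) - 2c_3e^(-t)

Coefficient matrix A = [[-1, 0, 0], [0, 1, 0], [6, 0, 2]].
det(A - λI) = 0 gives eigenvalues λ = 2, 1, -1.
For λ=2: eigenvector (0,0,1).
For λ=1: eigenvector (0,1,0).
For λ=-1: eigenvector (1,0,-2).
General solution: c_1e^(2t)(0,0,1) + c_2e^(t)(0,1,0) + c_3e^(-t)(1,0,-2).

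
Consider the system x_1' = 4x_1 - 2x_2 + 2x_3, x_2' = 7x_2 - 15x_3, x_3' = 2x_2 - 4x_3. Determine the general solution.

x_1(t) = K_1e^(4t) - 2K_2e^(t) + 2K_3e^(2t), x_2(t) = -5K_2e^(t) + 3K_3e^(2t), x_3(t) = -2K_2e^(t) + K_3e^(2t)

Coefficient matrix A = [[4, -2, 2], [0, 7, -15], [0, 2, -4]].
det(A - λI) = 0 gives eigenvalues λ = 4, 1, 2.
For λ=4: eigenvector (1,0,0).
For λ=1: eigenvector (-2,-5,-2).
For λ=2: eigenvector (2,3,1).
General solution: K_1e^(4t)(1,0,0) + K_2e^(t)(-2,-5,-2) + K_3e^(2t)(2,3,1).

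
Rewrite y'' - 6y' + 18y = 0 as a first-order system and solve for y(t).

Let x_1 = y, x_2 = y'. Then x_1' = x_2 and x_2' = -18x_1 + 6x_2.
A = [[0,1],[-18,6]]; det(A-λI) = λ^2 - 6λ + 18.
Eigenvalues λ = 3 ± 3i.

y(t) = C_1e^(3t)cos(3t) + C_2e^(3t)sin(3t)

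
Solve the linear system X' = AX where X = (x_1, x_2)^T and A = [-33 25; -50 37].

Coefficient matrix A = [[-33, 25], [-50, 37]].
Characteristic polynomial det(A - λI) = λ^2 - 4λ + 29 = 0.
Eigenvalues λ = 2 ± 5i (complex conjugate pair).
For λ=2+5i: an eigenvector is (-1,-1) - i(2,3) = (-1 - 2i, -1 - 3i).
A real fundamental pair from Re and Im of e^((2+5i)t)v: X_1 = e^(2t)(cos(5t)·(-1,-1) + sin(5t)·(2,3)), X_2 = e^(2t)(sin(5t)·(-1,-1) - cos(5t)·(2,3)).
General solution: C_1X_1 + C_2X_2.

x_1(t) = 2C_1e^(2t)sin(5t) - C_1e^(2t)cos(5t) - C_2e^(2t)sin(5t) - 2C_2e^(2t)cos(5t), x_2(t) = 3C_1e^(2t)sin(5t) - C_1e^(2t)cos(5t) - C_2e^(2t)sin(5t) - 3C_2e^(2t)cos(5t)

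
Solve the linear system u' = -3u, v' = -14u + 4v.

u(t) = c_1e^(-3t), v(t) = 2c_1e^(-3t) + c_2e^(4t)

Coefficient matrix A = [[-3, 0], [-14, 4]].
Characteristic polynomial det(A - λI) = λ^2 - λ - 12 = 0.
Eigenvalues λ = -3, 4.
For λ=-3: (A-λI) row 2 is [-14, 7], so an eigenvector is (1, 2).
For λ=4: (A-λI) row 1 is [-7, 0], so an eigenvector is (0, 1).
General solution: c_1e^(-3t)(1,2) + c_2e^(4t)(0,1).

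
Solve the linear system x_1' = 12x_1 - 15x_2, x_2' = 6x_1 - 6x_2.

Coefficient matrix A = [[12, -15], [6, -6]].
Characteristic polynomial det(A - λI) = λ^2 - 6λ + 18 = 0.
Eigenvalues λ = 3 ± 3i (complex conjugate pair).
For λ=3+3i: an eigenvector is (1,1) - i(-2,-1) = (1 + 2i, 1 + i).
A real fundamental pair from Re and Im of e^((3+3i)t)v: X_1 = e^(3t)(cos(3t)·(1,1) + sin(3t)·(-2,-1)), X_2 = e^(3t)(sin(3t)·(1,1) - cos(3t)·(-2,-1)).
General solution: K_1X_1 + K_2X_2.

x_1(t) = -2K_1e^(3t)sin(3t) + K_1e^(3t)cos(3t) + K_2e^(3t)sin(3t) + 2K_2e^(3t)cos(3t), x_2(t) = -K_1e^(3t)sin(3t) + K_1e^(3t)cos(3t) + K_2e^(3t)sin(3t) + K_2e^(3t)cos(3t)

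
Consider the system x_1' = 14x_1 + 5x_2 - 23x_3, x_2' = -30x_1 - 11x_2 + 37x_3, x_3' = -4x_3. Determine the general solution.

x_1(t) = c_1e^(4t) - c_2e^(-t) + c_3e^(-4t), x_2(t) = -2c_1e^(4t) + 3c_2e^(-t) + c_3e^(-4t), x_3(t) = c_3e^(-4t)

Coefficient matrix A = [[14, 5, -23], [-30, -11, 37], [0, 0, -4]].
det(A - λI) = 0 gives eigenvalues λ = 4, -1, -4.
For λ=4: eigenvector (1,-2,0).
For λ=-1: eigenvector (-1,3,0).
For λ=-4: eigenvector (1,1,1).
General solution: c_1e^(4t)(1,-2,0) + c_2e^(-t)(-1,3,0) + c_3e^(-4t)(1,1,1).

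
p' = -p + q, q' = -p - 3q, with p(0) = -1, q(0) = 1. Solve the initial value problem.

p(t) = -e^(-2t), q(t) = e^(-2t)

Coefficient matrix A = [[-1, 1], [-1, -3]].
Characteristic polynomial det(A - λI) = λ^2 + 4λ + 4 = 0.
Single eigenvalue λ = -2 with algebraic multiplicity 2.
Eigenvector v = (1,-1); generalized eigenvector w with (A-λI)w=v is (3,-2).
General solution: e^(-2t)[c_1·v + c_2·(t·v + w)].
Applying p(0)=-1, q(0)=1 gives c_1=-1, c_2=0.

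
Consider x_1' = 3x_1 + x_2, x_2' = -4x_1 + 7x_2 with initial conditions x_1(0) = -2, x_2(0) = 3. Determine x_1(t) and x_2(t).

Coefficient matrix A = [[3, 1], [-4, 7]].
Characteristic polynomial det(A - λI) = λ^2 - 10λ + 25 = 0.
Single eigenvalue λ = 5 with algebraic multiplicity 2.
Eigenvector v = (-1,-2); generalized eigenvector w with (A-λI)w=v is (-1,-3).
General solution: e^(5t)[c_1·v + c_2·(t·v + w)].
Applying x_1(0)=-2, x_2(0)=3 gives c_1=9, c_2=-7.

x_1(t) = 7te^(5t) - 2e^(5t), x_2(t) = 14te^(5t) + 3e^(5t)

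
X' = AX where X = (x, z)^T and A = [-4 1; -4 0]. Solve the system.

Coefficient matrix A = [[-4, 1], [-4, 0]].
Characteristic polynomial det(A - λI) = λ^2 + 4λ + 4 = 0.
Single eigenvalue λ = -2 with algebraic multiplicity 2.
Eigenvector v = (1,2); generalized eigenvector w with (A-λI)w=v is (-2,-3).
General solution: e^(-2t)[K_1·v + K_2·(t·v + w)].

x(t) = K_1e^(-2t) + K_2te^(-2t) - 2K_2e^(-2t), z(t) = 2K_1e^(-2t) + 2K_2te^(-2t) - 3K_2e^(-2t)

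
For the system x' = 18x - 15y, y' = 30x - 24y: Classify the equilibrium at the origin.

A = [[18,-15],[30,-24]]; det(A-λI) = λ^2 + 6λ + 18.
λ = -3 ± 3i: negative real part.

stable spiral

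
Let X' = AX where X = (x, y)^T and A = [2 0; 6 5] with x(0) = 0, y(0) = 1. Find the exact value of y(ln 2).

32

A = [[2,0],[6,5]]; eigenvalues λ = 5, 2.
Eigenvectors: (0,1) for λ=5, (1,-2) for λ=2.
From the initial condition, c_1 = 1, c_2 = 0.
y(ln 2) = (1)(2^5)(1) + (0)(2^2)(-2) = 32.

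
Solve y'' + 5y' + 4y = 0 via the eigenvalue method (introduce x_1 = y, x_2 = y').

Let x_1 = y, x_2 = y'. Then x_1' = x_2 and x_2' = -4x_1 - 5x_2.
A = [[0,1],[-4,-5]]; det(A-λI) = λ^2 + 5λ + 4.
Eigenvalues λ = -4, -1 with eigenvectors (1,-4), (1,-1).

y(t) = c_1e^(-4t) + c_2e^(-t)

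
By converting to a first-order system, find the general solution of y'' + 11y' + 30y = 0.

y(t) = C_1e^(-6t) + C_2e^(-5t)

Let x_1 = y, x_2 = y'. Then x_1' = x_2 and x_2' = -30x_1 - 11x_2.
A = [[0,1],[-30,-11]]; det(A-λI) = λ^2 + 11λ + 30.
Eigenvalues λ = -6, -5 with eigenvectors (1,-6), (1,-5).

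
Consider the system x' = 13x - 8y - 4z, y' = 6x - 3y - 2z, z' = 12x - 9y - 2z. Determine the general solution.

Coefficient matrix A = [[13, -8, -4], [6, -3, -2], [12, -9, -2]].
det(A - λI) = 0 gives eigenvalues λ = 3, 4, 1.
For λ=3: eigenvector (2,1,3).
For λ=4: eigenvector (4,2,5).
For λ=1: eigenvector (-1,-1,-1).
General solution: c_1e^(3t)(2,1,3) + c_2e^(4t)(4,2,5) + c_3e^(t)(-1,-1,-1).

x(t) = 2c_1e^(3t) + 4c_2e^(4t) - c_3e^(t), y(t) = c_1e^(3t) + 2c_2e^(4t) - c_3e^(t), z(t) = 3c_1e^(3t) + 5c_2e^(4t) - c_3e^(t)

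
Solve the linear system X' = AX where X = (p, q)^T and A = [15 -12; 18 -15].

p(t) = -C_1e^(3t) + 2C_2e^(-3t), q(t) = -C_1e^(3t) + 3C_2e^(-3t)

Coefficient matrix A = [[15, -12], [18, -15]].
Characteristic polynomial det(A - λI) = λ^2 - 9 = 0.
Eigenvalues λ = 3, -3.
For λ=3: (A-λI) row 1 is [12, -12], so an eigenvector is (-1, -1).
For λ=-3: (A-λI) row 1 is [18, -12], so an eigenvector is (2, 3).
General solution: C_1e^(3t)(-1,-1) + C_2e^(-3t)(2,3).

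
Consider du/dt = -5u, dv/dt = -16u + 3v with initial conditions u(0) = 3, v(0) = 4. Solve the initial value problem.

Coefficient matrix A = [[-5, 0], [-16, 3]].
Characteristic polynomial det(A - λI) = λ^2 + 2λ - 15 = 0.
Eigenvalues λ = 3, -5.
For λ=3: (A-λI) row 1 is [-8, 0], so an eigenvector is (0, -1).
For λ=-5: (A-λI) row 2 is [-16, 8], so an eigenvector is (1, 2).
General solution: K_1e^(3t)(0,-1) + K_2e^(-5t)(1,2).
Applying u(0)=3, v(0)=4 gives K_1=2, K_2=3.

u(t) = 3e^(-5t), v(t) = -2e^(3t) + 6e^(-5t)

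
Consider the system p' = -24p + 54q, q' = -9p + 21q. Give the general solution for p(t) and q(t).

Coefficient matrix A = [[-24, 54], [-9, 21]].
Characteristic polynomial det(A - λI) = λ^2 + 3λ - 18 = 0.
Eigenvalues λ = -6, 3.
For λ=-6: (A-λI) row 1 is [-18, 54], so an eigenvector is (-3, -1).
For λ=3: (A-λI) row 1 is [-27, 54], so an eigenvector is (2, 1).
General solution: K_1e^(-6t)(-3,-1) + K_2e^(3t)(2,1).

p(t) = -3K_1e^(-6t) + 2K_2e^(3t), q(t) = -K_1e^(-6t) + K_2e^(3t)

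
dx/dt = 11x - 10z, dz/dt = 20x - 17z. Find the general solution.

x(t) = c_1e^(-3t)sin(2t) - 2c_1e^(-3t)cos(2t) - 2c_2e^(-3t)sin(2t) - c_2e^(-3t)cos(2t), z(t) = c_1e^(-3t)sin(2t) - 3c_1e^(-3t)cos(2t) - 3c_2e^(-3t)sin(2t) - c_2e^(-3t)cos(2t)

Coefficient matrix A = [[11, -10], [20, -17]].
Characteristic polynomial det(A - λI) = λ^2 + 6λ + 13 = 0.
Eigenvalues λ = -3 ± 2i (complex conjugate pair).
For λ=-3+2i: an eigenvector is (-2,-3) - i(1,1) = (-2 - i, -3 - i).
A real fundamental pair from Re and Im of e^((-3+2i)t)v: X_1 = e^(-3t)(cos(2t)·(-2,-3) + sin(2t)·(1,1)), X_2 = e^(-3t)(sin(2t)·(-2,-3) - cos(2t)·(1,1)).
General solution: c_1X_1 + c_2X_2.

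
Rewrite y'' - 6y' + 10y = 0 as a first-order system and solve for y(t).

Let x_1 = y, x_2 = y'. Then x_1' = x_2 and x_2' = -10x_1 + 6x_2.
A = [[0,1],[-10,6]]; det(A-λI) = λ^2 - 6λ + 10.
Eigenvalues λ = 3 ± i.

y(t) = c_1e^(3t)cos(t) + c_2e^(3t)sin(t)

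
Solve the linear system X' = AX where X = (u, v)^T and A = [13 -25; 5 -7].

u(t) = C_1e^(3t)sin(5t) - 2C_1e^(3t)cos(5t) - 2C_2e^(3t)sin(5t) - C_2e^(3t)cos(5t), v(t) = -C_1e^(3t)cos(5t) - C_2e^(3t)sin(5t)

Coefficient matrix A = [[13, -25], [5, -7]].
Characteristic polynomial det(A - λI) = λ^2 - 6λ + 34 = 0.
Eigenvalues λ = 3 ± 5i (complex conjugate pair).
For λ=3+5i: an eigenvector is (-2,-1) - i(1,0) = (-2 - i, -1).
A real fundamental pair from Re and Im of e^((3+5i)t)v: X_1 = e^(3t)(cos(5t)·(-2,-1) + sin(5t)·(1,0)), X_2 = e^(3t)(sin(5t)·(-2,-1) - cos(5t)·(1,0)).
General solution: C_1X_1 + C_2X_2.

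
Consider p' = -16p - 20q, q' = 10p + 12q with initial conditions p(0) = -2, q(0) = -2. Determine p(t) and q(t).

p(t) = 34e^(-2t)sin(2t) - 2e^(-2t)cos(2t), q(t) = -24e^(-2t)sin(2t) - 2e^(-2t)cos(2t)

Coefficient matrix A = [[-16, -20], [10, 12]].
Characteristic polynomial det(A - λI) = λ^2 + 4λ + 8 = 0.
Eigenvalues λ = -2 ± 2i (complex conjugate pair).
For λ=-2+2i: an eigenvector is (3,-2) - i(-1,1) = (3 + i, -2 - i).
A real fundamental pair from Re and Im of e^((-2+2i)t)v: X_1 = e^(-2t)(cos(2t)·(3,-2) + sin(2t)·(-1,1)), X_2 = e^(-2t)(sin(2t)·(3,-2) - cos(2t)·(-1,1)).
General solution: C_1X_1 + C_2X_2.
Applying p(0)=-2, q(0)=-2 gives C_1=-4, C_2=10.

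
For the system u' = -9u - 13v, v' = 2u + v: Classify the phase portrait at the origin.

stable spiral

A = [[-9,-13],[2,1]]; det(A-λI) = λ^2 + 8λ + 17.
λ = -4 ± i: negative real part.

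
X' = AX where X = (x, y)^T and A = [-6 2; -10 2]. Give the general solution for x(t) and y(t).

Coefficient matrix A = [[-6, 2], [-10, 2]].
Characteristic polynomial det(A - λI) = λ^2 + 4λ + 8 = 0.
Eigenvalues λ = -2 ± 2i (complex conjugate pair).
For λ=-2+2i: an eigenvector is (-1,-2) - i(0,1) = (-1, -2 - i).
A real fundamental pair from Re and Im of e^((-2+2i)t)v: X_1 = e^(-2t)(cos(2t)·(-1,-2) + sin(2t)·(0,1)), X_2 = e^(-2t)(sin(2t)·(-1,-2) - cos(2t)·(0,1)).
General solution: K_1X_1 + K_2X_2.

x(t) = -K_1e^(-2t)cos(2t) - K_2e^(-2t)sin(2t), y(t) = K_1e^(-2t)sin(2t) - 2K_1e^(-2t)cos(2t) - 2K_2e^(-2t)sin(2t) - K_2e^(-2t)cos(2t)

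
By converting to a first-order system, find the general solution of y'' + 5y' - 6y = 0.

y(t) = K_1e^(t) + K_2e^(-6t)

Let x_1 = y, x_2 = y'. Then x_1' = x_2 and x_2' = 6x_1 - 5x_2.
A = [[0,1],[6,-5]]; det(A-λI) = λ^2 + 5λ - 6.
Eigenvalues λ = 1, -6 with eigenvectors (1,1), (1,-6).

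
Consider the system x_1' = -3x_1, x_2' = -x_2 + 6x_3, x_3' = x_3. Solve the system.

x_1(t) = C_3e^(-3t), x_2(t) = 3C_1e^(t) + C_2e^(-t), x_3(t) = C_1e^(t)

Coefficient matrix A = [[-3, 0, 0], [0, -1, 6], [0, 0, 1]].
det(A - λI) = 0 gives eigenvalues λ = 1, -1, -3.
For λ=1: eigenvector (0,3,1).
For λ=-1: eigenvector (0,1,0).
For λ=-3: eigenvector (1,0,0).
General solution: C_1e^(t)(0,3,1) + C_2e^(-t)(0,1,0) + C_3e^(-3t)(1,0,0).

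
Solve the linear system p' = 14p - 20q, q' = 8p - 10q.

Coefficient matrix A = [[14, -20], [8, -10]].
Characteristic polynomial det(A - λI) = λ^2 - 4λ + 20 = 0.
Eigenvalues λ = 2 ± 4i (complex conjugate pair).
For λ=2+4i: an eigenvector is (-1,-1) - i(2,1) = (-1 - 2i, -1 - i).
A real fundamental pair from Re and Im of e^((2+4i)t)v: X_1 = e^(2t)(cos(4t)·(-1,-1) + sin(4t)·(2,1)), X_2 = e^(2t)(sin(4t)·(-1,-1) - cos(4t)·(2,1)).
General solution: C_1X_1 + C_2X_2.

p(t) = 2C_1e^(2t)sin(4t) - C_1e^(2t)cos(4t) - C_2e^(2t)sin(4t) - 2C_2e^(2t)cos(4t), q(t) = C_1e^(2t)sin(4t) - C_1e^(2t)cos(4t) - C_2e^(2t)sin(4t) - C_2e^(2t)cos(4t)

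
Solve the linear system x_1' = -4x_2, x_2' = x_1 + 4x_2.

Coefficient matrix A = [[0, -4], [1, 4]].
Characteristic polynomial det(A - λI) = λ^2 - 4λ + 4 = 0.
Single eigenvalue λ = 2 with algebraic multiplicity 2.
Eigenvector v = (2,-1); generalized eigenvector w with (A-λI)w=v is (-1,0).
General solution: e^(2t)[c_1·v + c_2·(t·v + w)].

x_1(t) = 2c_1e^(2t) + 2c_2te^(2t) - c_2e^(2t), x_2(t) = -c_1e^(2t) - c_2te^(2t)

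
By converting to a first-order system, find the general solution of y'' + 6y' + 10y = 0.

y(t) = c_1e^(-3t)cos(t) + c_2e^(-3t)sin(t)

Let x_1 = y, x_2 = y'. Then x_1' = x_2 and x_2' = -10x_1 - 6x_2.
A = [[0,1],[-10,-6]]; det(A-λI) = λ^2 + 6λ + 10.
Eigenvalues λ = -3 ± i.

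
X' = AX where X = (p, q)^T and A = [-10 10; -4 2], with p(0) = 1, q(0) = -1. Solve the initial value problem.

Coefficient matrix A = [[-10, 10], [-4, 2]].
Characteristic polynomial det(A - λI) = λ^2 + 8λ + 20 = 0.
Eigenvalues λ = -4 ± 2i (complex conjugate pair).
For λ=-4+2i: an eigenvector is (2,1) - i(-1,-1) = (2 + i, 1 + i).
A real fundamental pair from Re and Im of e^((-4+2i)t)v: X_1 = e^(-4t)(cos(2t)·(2,1) + sin(2t)·(-1,-1)), X_2 = e^(-4t)(sin(2t)·(2,1) - cos(2t)·(-1,-1)).
General solution: C_1X_1 + C_2X_2.
Applying p(0)=1, q(0)=-1 gives C_1=2, C_2=-3.

p(t) = -8e^(-4t)sin(2t) + e^(-4t)cos(2t), q(t) = -5e^(-4t)sin(2t) - e^(-4t)cos(2t)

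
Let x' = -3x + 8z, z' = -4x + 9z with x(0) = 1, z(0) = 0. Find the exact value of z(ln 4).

-1020

A = [[-3,8],[-4,9]]; eigenvalues λ = 5, 1.
Eigenvectors: (1,1) for λ=5, (2,1) for λ=1.
From the initial condition, c_1 = -1, c_2 = 1.
z(ln 4) = (-1)(4^5)(1) + (1)(4^1)(1) = -1020.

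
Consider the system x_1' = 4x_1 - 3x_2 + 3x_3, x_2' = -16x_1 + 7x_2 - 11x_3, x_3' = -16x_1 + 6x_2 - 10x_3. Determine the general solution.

x_1(t) = K_1e^(4t) + K_2e^(t), x_2(t) = -2K_1e^(4t) - K_2e^(t) + K_3e^(-4t), x_3(t) = -2K_1e^(4t) - 2K_2e^(t) + K_3e^(-4t)

Coefficient matrix A = [[4, -3, 3], [-16, 7, -11], [-16, 6, -10]].
det(A - λI) = 0 gives eigenvalues λ = 4, 1, -4.
For λ=4: eigenvector (1,-2,-2).
For λ=1: eigenvector (1,-1,-2).
For λ=-4: eigenvector (0,1,1).
General solution: K_1e^(4t)(1,-2,-2) + K_2e^(t)(1,-1,-2) + K_3e^(-4t)(0,1,1).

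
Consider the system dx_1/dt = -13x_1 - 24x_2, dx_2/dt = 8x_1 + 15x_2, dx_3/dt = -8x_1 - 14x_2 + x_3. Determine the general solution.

Coefficient matrix A = [[-13, -24, 0], [8, 15, 0], [-8, -14, 1]].
det(A - λI) = 0 gives eigenvalues λ = 3, -1, 1.
For λ=3: eigenvector (-3,2,-2).
For λ=-1: eigenvector (-2,1,-1).
For λ=1: eigenvector (0,0,1).
General solution: C_1e^(3t)(-3,2,-2) + C_2e^(-t)(-2,1,-1) + C_3e^(t)(0,0,1).

x_1(t) = -3C_1e^(3t) - 2C_2e^(-t), x_2(t) = 2C_1e^(3t) + C_2e^(-t), x_3(t) = -2C_1e^(3t) - C_2e^(-t) + C_3e^(t)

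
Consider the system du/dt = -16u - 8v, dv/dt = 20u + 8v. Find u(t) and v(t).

Coefficient matrix A = [[-16, -8], [20, 8]].
Characteristic polynomial det(A - λI) = λ^2 + 8λ + 32 = 0.
Eigenvalues λ = -4 ± 4i (complex conjugate pair).
For λ=-4+4i: an eigenvector is (-1,2) - i(-1,1) = (-1 + i, 2 - i).
A real fundamental pair from Re and Im of e^((-4+4i)t)v: X_1 = e^(-4t)(cos(4t)·(-1,2) + sin(4t)·(-1,1)), X_2 = e^(-4t)(sin(4t)·(-1,2) - cos(4t)·(-1,1)).
General solution: C_1X_1 + C_2X_2.

u(t) = -C_1e^(-4t)sin(4t) - C_1e^(-4t)cos(4t) - C_2e^(-4t)sin(4t) + C_2e^(-4t)cos(4t), v(t) = C_1e^(-4t)sin(4t) + 2C_1e^(-4t)cos(4t) + 2C_2e^(-4t)sin(4t) - C_2e^(-4t)cos(4t)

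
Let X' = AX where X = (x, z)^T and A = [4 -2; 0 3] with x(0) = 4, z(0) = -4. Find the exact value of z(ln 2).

A = [[4,-2],[0,3]]; eigenvalues λ = 3, 4.
Eigenvectors: (2,1) for λ=3, (1,0) for λ=4.
From the initial condition, c_1 = -4, c_2 = 12.
z(ln 2) = (-4)(2^3)(1) + (12)(2^4)(0) = -32.

-32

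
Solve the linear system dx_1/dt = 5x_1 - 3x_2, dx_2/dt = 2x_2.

x_1(t) = -K_1e^(2t) + K_2e^(5t), x_2(t) = -K_1e^(2t)

Coefficient matrix A = [[5, -3], [0, 2]].
Characteristic polynomial det(A - λI) = λ^2 - 7λ + 10 = 0.
Eigenvalues λ = 2, 5.
For λ=2: (A-λI) row 1 is [3, -3], so an eigenvector is (-1, -1).
For λ=5: (A-λI) row 1 is [0, -3], so an eigenvector is (1, 0).
General solution: K_1e^(2t)(-1,-1) + K_2e^(5t)(1,0).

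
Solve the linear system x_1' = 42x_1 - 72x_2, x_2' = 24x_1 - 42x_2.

Coefficient matrix A = [[42, -72], [24, -42]].
Characteristic polynomial det(A - λI) = λ^2 - 36 = 0.
Eigenvalues λ = 6, -6.
For λ=6: (A-λI) row 1 is [36, -72], so an eigenvector is (-2, -1).
For λ=-6: (A-λI) row 1 is [48, -72], so an eigenvector is (3, 2).
General solution: C_1e^(6t)(-2,-1) + C_2e^(-6t)(3,2).

x_1(t) = -2C_1e^(6t) + 3C_2e^(-6t), x_2(t) = -C_1e^(6t) + 2C_2e^(-6t)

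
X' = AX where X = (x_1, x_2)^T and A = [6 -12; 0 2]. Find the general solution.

Coefficient matrix A = [[6, -12], [0, 2]].
Characteristic polynomial det(A - λI) = λ^2 - 8λ + 12 = 0.
Eigenvalues λ = 6, 2.
For λ=6: (A-λI) row 1 is [0, -12], so an eigenvector is (-1, 0).
For λ=2: (A-λI) row 1 is [4, -12], so an eigenvector is (3, 1).
General solution: K_1e^(6t)(-1,0) + K_2e^(2t)(3,1).

x_1(t) = -K_1e^(6t) + 3K_2e^(2t), x_2(t) = K_2e^(2t)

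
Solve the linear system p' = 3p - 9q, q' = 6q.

p(t) = -K_1e^(3t) - 3K_2e^(6t), q(t) = K_2e^(6t)

Coefficient matrix A = [[3, -9], [0, 6]].
Characteristic polynomial det(A - λI) = λ^2 - 9λ + 18 = 0.
Eigenvalues λ = 3, 6.
For λ=3: (A-λI) row 1 is [0, -9], so an eigenvector is (-1, 0).
For λ=6: (A-λI) row 1 is [-3, -9], so an eigenvector is (-3, 1).
General solution: K_1e^(3t)(-1,0) + K_2e^(6t)(-3,1).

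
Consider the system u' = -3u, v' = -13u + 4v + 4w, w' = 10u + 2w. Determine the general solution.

Coefficient matrix A = [[-3, 0, 0], [-13, 4, 4], [10, 0, 2]].
det(A - λI) = 0 gives eigenvalues λ = 4, -3, 2.
For λ=4: eigenvector (0,1,0).
For λ=-3: eigenvector (1,3,-2).
For λ=2: eigenvector (0,-2,1).
General solution: K_1e^(4t)(0,1,0) + K_2e^(-3t)(1,3,-2) + K_3e^(2t)(0,-2,1).

u(t) = K_2e^(-3t), v(t) = K_1e^(4t) + 3K_2e^(-3t) - 2K_3e^(2t), w(t) = -2K_2e^(-3t) + K_3e^(2t)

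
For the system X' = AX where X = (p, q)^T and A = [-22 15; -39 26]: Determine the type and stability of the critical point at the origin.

unstable spiral

A = [[-22,15],[-39,26]]; det(A-λI) = λ^2 - 4λ + 13.
λ = 2 ± 3i: positive real part.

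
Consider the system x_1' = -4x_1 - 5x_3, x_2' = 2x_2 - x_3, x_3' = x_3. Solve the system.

x_1(t) = C_2e^(-4t) - C_3e^(t), x_2(t) = C_1e^(2t) + C_3e^(t), x_3(t) = C_3e^(t)

Coefficient matrix A = [[-4, 0, -5], [0, 2, -1], [0, 0, 1]].
det(A - λI) = 0 gives eigenvalues λ = 2, -4, 1.
For λ=2: eigenvector (0,1,0).
For λ=-4: eigenvector (1,0,0).
For λ=1: eigenvector (-1,1,1).
General solution: C_1e^(2t)(0,1,0) + C_2e^(-4t)(1,0,0) + C_3e^(t)(-1,1,1).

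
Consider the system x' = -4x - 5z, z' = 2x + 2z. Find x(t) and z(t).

Coefficient matrix A = [[-4, -5], [2, 2]].
Characteristic polynomial det(A - λI) = λ^2 + 2λ + 2 = 0.
Eigenvalues λ = -1 ± i (complex conjugate pair).
For λ=-1+i: an eigenvector is (1,-1) - i(2,-1) = (1 - 2i, -1 + i).
A real fundamental pair from Re and Im of e^((-1+i)t)v: X_1 = e^(-t)(cos(t)·(1,-1) + sin(t)·(2,-1)), X_2 = e^(-t)(sin(t)·(1,-1) - cos(t)·(2,-1)).
General solution: c_1X_1 + c_2X_2.

x(t) = 2c_1e^(-t)sin(t) + c_1e^(-t)cos(t) + c_2e^(-t)sin(t) - 2c_2e^(-t)cos(t), z(t) = -c_1e^(-t)sin(t) - c_1e^(-t)cos(t) - c_2e^(-t)sin(t) + c_2e^(-t)cos(t)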